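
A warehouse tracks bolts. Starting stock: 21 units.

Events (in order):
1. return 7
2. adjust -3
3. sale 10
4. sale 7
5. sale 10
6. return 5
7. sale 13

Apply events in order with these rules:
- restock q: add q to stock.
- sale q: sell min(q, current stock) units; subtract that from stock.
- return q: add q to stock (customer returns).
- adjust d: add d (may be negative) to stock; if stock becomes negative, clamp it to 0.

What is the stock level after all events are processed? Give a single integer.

Answer: 0

Derivation:
Processing events:
Start: stock = 21
  Event 1 (return 7): 21 + 7 = 28
  Event 2 (adjust -3): 28 + -3 = 25
  Event 3 (sale 10): sell min(10,25)=10. stock: 25 - 10 = 15. total_sold = 10
  Event 4 (sale 7): sell min(7,15)=7. stock: 15 - 7 = 8. total_sold = 17
  Event 5 (sale 10): sell min(10,8)=8. stock: 8 - 8 = 0. total_sold = 25
  Event 6 (return 5): 0 + 5 = 5
  Event 7 (sale 13): sell min(13,5)=5. stock: 5 - 5 = 0. total_sold = 30
Final: stock = 0, total_sold = 30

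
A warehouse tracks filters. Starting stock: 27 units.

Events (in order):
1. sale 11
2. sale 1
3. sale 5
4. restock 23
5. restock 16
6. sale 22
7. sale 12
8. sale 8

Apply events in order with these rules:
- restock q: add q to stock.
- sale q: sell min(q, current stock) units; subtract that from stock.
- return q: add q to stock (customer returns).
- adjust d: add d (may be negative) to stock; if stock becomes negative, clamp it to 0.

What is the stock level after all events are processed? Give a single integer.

Answer: 7

Derivation:
Processing events:
Start: stock = 27
  Event 1 (sale 11): sell min(11,27)=11. stock: 27 - 11 = 16. total_sold = 11
  Event 2 (sale 1): sell min(1,16)=1. stock: 16 - 1 = 15. total_sold = 12
  Event 3 (sale 5): sell min(5,15)=5. stock: 15 - 5 = 10. total_sold = 17
  Event 4 (restock 23): 10 + 23 = 33
  Event 5 (restock 16): 33 + 16 = 49
  Event 6 (sale 22): sell min(22,49)=22. stock: 49 - 22 = 27. total_sold = 39
  Event 7 (sale 12): sell min(12,27)=12. stock: 27 - 12 = 15. total_sold = 51
  Event 8 (sale 8): sell min(8,15)=8. stock: 15 - 8 = 7. total_sold = 59
Final: stock = 7, total_sold = 59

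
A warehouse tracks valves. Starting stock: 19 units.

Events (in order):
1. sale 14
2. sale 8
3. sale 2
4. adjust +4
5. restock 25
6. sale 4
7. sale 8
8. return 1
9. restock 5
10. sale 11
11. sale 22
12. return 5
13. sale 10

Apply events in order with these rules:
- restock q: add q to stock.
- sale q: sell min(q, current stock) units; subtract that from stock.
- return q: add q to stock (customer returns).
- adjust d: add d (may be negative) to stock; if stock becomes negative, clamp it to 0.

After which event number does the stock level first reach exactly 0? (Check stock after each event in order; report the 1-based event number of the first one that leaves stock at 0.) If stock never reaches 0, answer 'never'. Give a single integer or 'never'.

Answer: 2

Derivation:
Processing events:
Start: stock = 19
  Event 1 (sale 14): sell min(14,19)=14. stock: 19 - 14 = 5. total_sold = 14
  Event 2 (sale 8): sell min(8,5)=5. stock: 5 - 5 = 0. total_sold = 19
  Event 3 (sale 2): sell min(2,0)=0. stock: 0 - 0 = 0. total_sold = 19
  Event 4 (adjust +4): 0 + 4 = 4
  Event 5 (restock 25): 4 + 25 = 29
  Event 6 (sale 4): sell min(4,29)=4. stock: 29 - 4 = 25. total_sold = 23
  Event 7 (sale 8): sell min(8,25)=8. stock: 25 - 8 = 17. total_sold = 31
  Event 8 (return 1): 17 + 1 = 18
  Event 9 (restock 5): 18 + 5 = 23
  Event 10 (sale 11): sell min(11,23)=11. stock: 23 - 11 = 12. total_sold = 42
  Event 11 (sale 22): sell min(22,12)=12. stock: 12 - 12 = 0. total_sold = 54
  Event 12 (return 5): 0 + 5 = 5
  Event 13 (sale 10): sell min(10,5)=5. stock: 5 - 5 = 0. total_sold = 59
Final: stock = 0, total_sold = 59

First zero at event 2.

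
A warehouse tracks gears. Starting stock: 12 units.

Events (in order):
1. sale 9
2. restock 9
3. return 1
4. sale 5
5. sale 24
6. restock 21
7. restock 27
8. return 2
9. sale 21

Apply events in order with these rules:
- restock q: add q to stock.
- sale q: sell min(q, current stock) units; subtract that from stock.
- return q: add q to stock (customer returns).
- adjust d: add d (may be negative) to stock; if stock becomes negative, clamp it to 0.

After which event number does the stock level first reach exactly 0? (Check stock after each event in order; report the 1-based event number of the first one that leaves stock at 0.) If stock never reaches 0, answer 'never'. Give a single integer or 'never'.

Answer: 5

Derivation:
Processing events:
Start: stock = 12
  Event 1 (sale 9): sell min(9,12)=9. stock: 12 - 9 = 3. total_sold = 9
  Event 2 (restock 9): 3 + 9 = 12
  Event 3 (return 1): 12 + 1 = 13
  Event 4 (sale 5): sell min(5,13)=5. stock: 13 - 5 = 8. total_sold = 14
  Event 5 (sale 24): sell min(24,8)=8. stock: 8 - 8 = 0. total_sold = 22
  Event 6 (restock 21): 0 + 21 = 21
  Event 7 (restock 27): 21 + 27 = 48
  Event 8 (return 2): 48 + 2 = 50
  Event 9 (sale 21): sell min(21,50)=21. stock: 50 - 21 = 29. total_sold = 43
Final: stock = 29, total_sold = 43

First zero at event 5.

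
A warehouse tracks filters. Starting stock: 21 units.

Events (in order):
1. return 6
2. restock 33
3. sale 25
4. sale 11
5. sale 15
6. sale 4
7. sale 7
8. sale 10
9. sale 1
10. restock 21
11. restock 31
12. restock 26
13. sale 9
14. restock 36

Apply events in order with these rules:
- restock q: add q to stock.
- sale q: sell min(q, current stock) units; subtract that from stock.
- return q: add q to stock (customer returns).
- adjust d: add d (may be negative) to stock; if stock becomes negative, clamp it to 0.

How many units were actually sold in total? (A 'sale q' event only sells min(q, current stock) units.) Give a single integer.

Answer: 69

Derivation:
Processing events:
Start: stock = 21
  Event 1 (return 6): 21 + 6 = 27
  Event 2 (restock 33): 27 + 33 = 60
  Event 3 (sale 25): sell min(25,60)=25. stock: 60 - 25 = 35. total_sold = 25
  Event 4 (sale 11): sell min(11,35)=11. stock: 35 - 11 = 24. total_sold = 36
  Event 5 (sale 15): sell min(15,24)=15. stock: 24 - 15 = 9. total_sold = 51
  Event 6 (sale 4): sell min(4,9)=4. stock: 9 - 4 = 5. total_sold = 55
  Event 7 (sale 7): sell min(7,5)=5. stock: 5 - 5 = 0. total_sold = 60
  Event 8 (sale 10): sell min(10,0)=0. stock: 0 - 0 = 0. total_sold = 60
  Event 9 (sale 1): sell min(1,0)=0. stock: 0 - 0 = 0. total_sold = 60
  Event 10 (restock 21): 0 + 21 = 21
  Event 11 (restock 31): 21 + 31 = 52
  Event 12 (restock 26): 52 + 26 = 78
  Event 13 (sale 9): sell min(9,78)=9. stock: 78 - 9 = 69. total_sold = 69
  Event 14 (restock 36): 69 + 36 = 105
Final: stock = 105, total_sold = 69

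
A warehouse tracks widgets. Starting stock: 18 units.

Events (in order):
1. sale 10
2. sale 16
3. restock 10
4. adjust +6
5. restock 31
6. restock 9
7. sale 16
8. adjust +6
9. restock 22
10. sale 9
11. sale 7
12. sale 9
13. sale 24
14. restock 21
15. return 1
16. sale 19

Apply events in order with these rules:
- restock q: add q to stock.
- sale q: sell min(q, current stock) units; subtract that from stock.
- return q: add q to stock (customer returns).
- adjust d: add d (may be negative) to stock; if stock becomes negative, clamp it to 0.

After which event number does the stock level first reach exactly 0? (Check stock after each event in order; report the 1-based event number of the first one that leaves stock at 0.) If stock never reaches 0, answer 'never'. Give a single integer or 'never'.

Processing events:
Start: stock = 18
  Event 1 (sale 10): sell min(10,18)=10. stock: 18 - 10 = 8. total_sold = 10
  Event 2 (sale 16): sell min(16,8)=8. stock: 8 - 8 = 0. total_sold = 18
  Event 3 (restock 10): 0 + 10 = 10
  Event 4 (adjust +6): 10 + 6 = 16
  Event 5 (restock 31): 16 + 31 = 47
  Event 6 (restock 9): 47 + 9 = 56
  Event 7 (sale 16): sell min(16,56)=16. stock: 56 - 16 = 40. total_sold = 34
  Event 8 (adjust +6): 40 + 6 = 46
  Event 9 (restock 22): 46 + 22 = 68
  Event 10 (sale 9): sell min(9,68)=9. stock: 68 - 9 = 59. total_sold = 43
  Event 11 (sale 7): sell min(7,59)=7. stock: 59 - 7 = 52. total_sold = 50
  Event 12 (sale 9): sell min(9,52)=9. stock: 52 - 9 = 43. total_sold = 59
  Event 13 (sale 24): sell min(24,43)=24. stock: 43 - 24 = 19. total_sold = 83
  Event 14 (restock 21): 19 + 21 = 40
  Event 15 (return 1): 40 + 1 = 41
  Event 16 (sale 19): sell min(19,41)=19. stock: 41 - 19 = 22. total_sold = 102
Final: stock = 22, total_sold = 102

First zero at event 2.

Answer: 2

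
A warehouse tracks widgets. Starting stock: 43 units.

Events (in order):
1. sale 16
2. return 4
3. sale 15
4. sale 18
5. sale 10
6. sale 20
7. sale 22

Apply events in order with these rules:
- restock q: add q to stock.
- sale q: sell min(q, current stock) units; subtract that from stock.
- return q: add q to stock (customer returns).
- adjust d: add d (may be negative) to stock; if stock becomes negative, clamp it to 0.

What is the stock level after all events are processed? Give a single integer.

Processing events:
Start: stock = 43
  Event 1 (sale 16): sell min(16,43)=16. stock: 43 - 16 = 27. total_sold = 16
  Event 2 (return 4): 27 + 4 = 31
  Event 3 (sale 15): sell min(15,31)=15. stock: 31 - 15 = 16. total_sold = 31
  Event 4 (sale 18): sell min(18,16)=16. stock: 16 - 16 = 0. total_sold = 47
  Event 5 (sale 10): sell min(10,0)=0. stock: 0 - 0 = 0. total_sold = 47
  Event 6 (sale 20): sell min(20,0)=0. stock: 0 - 0 = 0. total_sold = 47
  Event 7 (sale 22): sell min(22,0)=0. stock: 0 - 0 = 0. total_sold = 47
Final: stock = 0, total_sold = 47

Answer: 0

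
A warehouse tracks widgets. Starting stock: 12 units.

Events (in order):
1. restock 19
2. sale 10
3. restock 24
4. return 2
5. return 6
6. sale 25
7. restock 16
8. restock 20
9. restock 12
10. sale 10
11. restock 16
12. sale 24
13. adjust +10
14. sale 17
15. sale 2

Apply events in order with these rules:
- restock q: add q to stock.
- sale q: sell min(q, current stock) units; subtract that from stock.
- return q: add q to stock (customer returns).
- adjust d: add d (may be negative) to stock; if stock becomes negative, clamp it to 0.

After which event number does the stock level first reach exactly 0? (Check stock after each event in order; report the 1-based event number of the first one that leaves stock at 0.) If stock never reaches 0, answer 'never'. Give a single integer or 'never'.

Processing events:
Start: stock = 12
  Event 1 (restock 19): 12 + 19 = 31
  Event 2 (sale 10): sell min(10,31)=10. stock: 31 - 10 = 21. total_sold = 10
  Event 3 (restock 24): 21 + 24 = 45
  Event 4 (return 2): 45 + 2 = 47
  Event 5 (return 6): 47 + 6 = 53
  Event 6 (sale 25): sell min(25,53)=25. stock: 53 - 25 = 28. total_sold = 35
  Event 7 (restock 16): 28 + 16 = 44
  Event 8 (restock 20): 44 + 20 = 64
  Event 9 (restock 12): 64 + 12 = 76
  Event 10 (sale 10): sell min(10,76)=10. stock: 76 - 10 = 66. total_sold = 45
  Event 11 (restock 16): 66 + 16 = 82
  Event 12 (sale 24): sell min(24,82)=24. stock: 82 - 24 = 58. total_sold = 69
  Event 13 (adjust +10): 58 + 10 = 68
  Event 14 (sale 17): sell min(17,68)=17. stock: 68 - 17 = 51. total_sold = 86
  Event 15 (sale 2): sell min(2,51)=2. stock: 51 - 2 = 49. total_sold = 88
Final: stock = 49, total_sold = 88

Stock never reaches 0.

Answer: never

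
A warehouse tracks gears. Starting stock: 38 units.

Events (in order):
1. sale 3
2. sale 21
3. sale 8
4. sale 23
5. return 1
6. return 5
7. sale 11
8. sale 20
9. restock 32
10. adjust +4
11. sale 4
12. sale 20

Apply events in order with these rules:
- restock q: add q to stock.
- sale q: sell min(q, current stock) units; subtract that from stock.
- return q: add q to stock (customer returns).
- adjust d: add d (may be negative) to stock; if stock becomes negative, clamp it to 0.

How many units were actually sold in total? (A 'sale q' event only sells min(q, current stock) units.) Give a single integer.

Processing events:
Start: stock = 38
  Event 1 (sale 3): sell min(3,38)=3. stock: 38 - 3 = 35. total_sold = 3
  Event 2 (sale 21): sell min(21,35)=21. stock: 35 - 21 = 14. total_sold = 24
  Event 3 (sale 8): sell min(8,14)=8. stock: 14 - 8 = 6. total_sold = 32
  Event 4 (sale 23): sell min(23,6)=6. stock: 6 - 6 = 0. total_sold = 38
  Event 5 (return 1): 0 + 1 = 1
  Event 6 (return 5): 1 + 5 = 6
  Event 7 (sale 11): sell min(11,6)=6. stock: 6 - 6 = 0. total_sold = 44
  Event 8 (sale 20): sell min(20,0)=0. stock: 0 - 0 = 0. total_sold = 44
  Event 9 (restock 32): 0 + 32 = 32
  Event 10 (adjust +4): 32 + 4 = 36
  Event 11 (sale 4): sell min(4,36)=4. stock: 36 - 4 = 32. total_sold = 48
  Event 12 (sale 20): sell min(20,32)=20. stock: 32 - 20 = 12. total_sold = 68
Final: stock = 12, total_sold = 68

Answer: 68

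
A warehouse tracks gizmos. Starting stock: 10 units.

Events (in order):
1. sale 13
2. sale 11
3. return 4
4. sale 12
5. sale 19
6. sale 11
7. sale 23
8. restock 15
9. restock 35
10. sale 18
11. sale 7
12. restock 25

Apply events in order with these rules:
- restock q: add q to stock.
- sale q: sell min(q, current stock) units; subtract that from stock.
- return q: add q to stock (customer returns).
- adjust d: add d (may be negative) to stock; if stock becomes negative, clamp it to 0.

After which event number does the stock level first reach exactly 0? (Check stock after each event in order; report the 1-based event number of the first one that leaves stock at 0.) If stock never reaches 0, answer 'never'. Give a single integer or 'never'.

Processing events:
Start: stock = 10
  Event 1 (sale 13): sell min(13,10)=10. stock: 10 - 10 = 0. total_sold = 10
  Event 2 (sale 11): sell min(11,0)=0. stock: 0 - 0 = 0. total_sold = 10
  Event 3 (return 4): 0 + 4 = 4
  Event 4 (sale 12): sell min(12,4)=4. stock: 4 - 4 = 0. total_sold = 14
  Event 5 (sale 19): sell min(19,0)=0. stock: 0 - 0 = 0. total_sold = 14
  Event 6 (sale 11): sell min(11,0)=0. stock: 0 - 0 = 0. total_sold = 14
  Event 7 (sale 23): sell min(23,0)=0. stock: 0 - 0 = 0. total_sold = 14
  Event 8 (restock 15): 0 + 15 = 15
  Event 9 (restock 35): 15 + 35 = 50
  Event 10 (sale 18): sell min(18,50)=18. stock: 50 - 18 = 32. total_sold = 32
  Event 11 (sale 7): sell min(7,32)=7. stock: 32 - 7 = 25. total_sold = 39
  Event 12 (restock 25): 25 + 25 = 50
Final: stock = 50, total_sold = 39

First zero at event 1.

Answer: 1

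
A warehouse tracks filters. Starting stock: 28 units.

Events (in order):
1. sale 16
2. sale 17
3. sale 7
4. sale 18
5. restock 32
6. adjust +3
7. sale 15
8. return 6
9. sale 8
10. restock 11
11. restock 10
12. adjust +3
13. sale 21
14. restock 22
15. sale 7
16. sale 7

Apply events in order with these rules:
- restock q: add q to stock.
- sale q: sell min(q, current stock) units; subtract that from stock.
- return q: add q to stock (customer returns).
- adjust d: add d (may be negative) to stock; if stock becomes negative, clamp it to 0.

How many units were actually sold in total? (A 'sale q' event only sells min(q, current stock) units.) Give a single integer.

Answer: 86

Derivation:
Processing events:
Start: stock = 28
  Event 1 (sale 16): sell min(16,28)=16. stock: 28 - 16 = 12. total_sold = 16
  Event 2 (sale 17): sell min(17,12)=12. stock: 12 - 12 = 0. total_sold = 28
  Event 3 (sale 7): sell min(7,0)=0. stock: 0 - 0 = 0. total_sold = 28
  Event 4 (sale 18): sell min(18,0)=0. stock: 0 - 0 = 0. total_sold = 28
  Event 5 (restock 32): 0 + 32 = 32
  Event 6 (adjust +3): 32 + 3 = 35
  Event 7 (sale 15): sell min(15,35)=15. stock: 35 - 15 = 20. total_sold = 43
  Event 8 (return 6): 20 + 6 = 26
  Event 9 (sale 8): sell min(8,26)=8. stock: 26 - 8 = 18. total_sold = 51
  Event 10 (restock 11): 18 + 11 = 29
  Event 11 (restock 10): 29 + 10 = 39
  Event 12 (adjust +3): 39 + 3 = 42
  Event 13 (sale 21): sell min(21,42)=21. stock: 42 - 21 = 21. total_sold = 72
  Event 14 (restock 22): 21 + 22 = 43
  Event 15 (sale 7): sell min(7,43)=7. stock: 43 - 7 = 36. total_sold = 79
  Event 16 (sale 7): sell min(7,36)=7. stock: 36 - 7 = 29. total_sold = 86
Final: stock = 29, total_sold = 86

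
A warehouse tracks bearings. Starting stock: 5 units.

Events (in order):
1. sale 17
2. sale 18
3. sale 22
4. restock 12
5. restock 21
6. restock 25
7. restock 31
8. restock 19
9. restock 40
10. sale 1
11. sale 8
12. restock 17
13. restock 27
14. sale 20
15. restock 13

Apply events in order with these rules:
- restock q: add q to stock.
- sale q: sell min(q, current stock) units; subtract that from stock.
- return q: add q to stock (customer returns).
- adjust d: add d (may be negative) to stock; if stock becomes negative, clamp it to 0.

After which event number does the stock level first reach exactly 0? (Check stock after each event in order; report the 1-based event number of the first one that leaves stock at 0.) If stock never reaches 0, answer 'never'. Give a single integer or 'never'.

Processing events:
Start: stock = 5
  Event 1 (sale 17): sell min(17,5)=5. stock: 5 - 5 = 0. total_sold = 5
  Event 2 (sale 18): sell min(18,0)=0. stock: 0 - 0 = 0. total_sold = 5
  Event 3 (sale 22): sell min(22,0)=0. stock: 0 - 0 = 0. total_sold = 5
  Event 4 (restock 12): 0 + 12 = 12
  Event 5 (restock 21): 12 + 21 = 33
  Event 6 (restock 25): 33 + 25 = 58
  Event 7 (restock 31): 58 + 31 = 89
  Event 8 (restock 19): 89 + 19 = 108
  Event 9 (restock 40): 108 + 40 = 148
  Event 10 (sale 1): sell min(1,148)=1. stock: 148 - 1 = 147. total_sold = 6
  Event 11 (sale 8): sell min(8,147)=8. stock: 147 - 8 = 139. total_sold = 14
  Event 12 (restock 17): 139 + 17 = 156
  Event 13 (restock 27): 156 + 27 = 183
  Event 14 (sale 20): sell min(20,183)=20. stock: 183 - 20 = 163. total_sold = 34
  Event 15 (restock 13): 163 + 13 = 176
Final: stock = 176, total_sold = 34

First zero at event 1.

Answer: 1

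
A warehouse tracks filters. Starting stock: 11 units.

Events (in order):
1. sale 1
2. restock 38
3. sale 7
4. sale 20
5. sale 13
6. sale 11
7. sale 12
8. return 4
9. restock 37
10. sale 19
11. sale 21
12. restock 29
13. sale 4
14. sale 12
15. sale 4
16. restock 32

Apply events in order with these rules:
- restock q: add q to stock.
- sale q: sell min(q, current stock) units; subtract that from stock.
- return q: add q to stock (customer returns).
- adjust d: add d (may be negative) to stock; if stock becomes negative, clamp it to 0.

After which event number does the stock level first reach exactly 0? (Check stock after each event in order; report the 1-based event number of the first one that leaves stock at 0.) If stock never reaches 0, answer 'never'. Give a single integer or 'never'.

Processing events:
Start: stock = 11
  Event 1 (sale 1): sell min(1,11)=1. stock: 11 - 1 = 10. total_sold = 1
  Event 2 (restock 38): 10 + 38 = 48
  Event 3 (sale 7): sell min(7,48)=7. stock: 48 - 7 = 41. total_sold = 8
  Event 4 (sale 20): sell min(20,41)=20. stock: 41 - 20 = 21. total_sold = 28
  Event 5 (sale 13): sell min(13,21)=13. stock: 21 - 13 = 8. total_sold = 41
  Event 6 (sale 11): sell min(11,8)=8. stock: 8 - 8 = 0. total_sold = 49
  Event 7 (sale 12): sell min(12,0)=0. stock: 0 - 0 = 0. total_sold = 49
  Event 8 (return 4): 0 + 4 = 4
  Event 9 (restock 37): 4 + 37 = 41
  Event 10 (sale 19): sell min(19,41)=19. stock: 41 - 19 = 22. total_sold = 68
  Event 11 (sale 21): sell min(21,22)=21. stock: 22 - 21 = 1. total_sold = 89
  Event 12 (restock 29): 1 + 29 = 30
  Event 13 (sale 4): sell min(4,30)=4. stock: 30 - 4 = 26. total_sold = 93
  Event 14 (sale 12): sell min(12,26)=12. stock: 26 - 12 = 14. total_sold = 105
  Event 15 (sale 4): sell min(4,14)=4. stock: 14 - 4 = 10. total_sold = 109
  Event 16 (restock 32): 10 + 32 = 42
Final: stock = 42, total_sold = 109

First zero at event 6.

Answer: 6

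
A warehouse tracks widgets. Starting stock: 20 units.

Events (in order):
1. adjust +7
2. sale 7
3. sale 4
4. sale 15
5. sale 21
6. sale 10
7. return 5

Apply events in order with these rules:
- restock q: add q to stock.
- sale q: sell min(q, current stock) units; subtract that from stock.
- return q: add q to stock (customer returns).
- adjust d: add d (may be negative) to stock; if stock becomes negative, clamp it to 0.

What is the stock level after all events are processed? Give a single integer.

Answer: 5

Derivation:
Processing events:
Start: stock = 20
  Event 1 (adjust +7): 20 + 7 = 27
  Event 2 (sale 7): sell min(7,27)=7. stock: 27 - 7 = 20. total_sold = 7
  Event 3 (sale 4): sell min(4,20)=4. stock: 20 - 4 = 16. total_sold = 11
  Event 4 (sale 15): sell min(15,16)=15. stock: 16 - 15 = 1. total_sold = 26
  Event 5 (sale 21): sell min(21,1)=1. stock: 1 - 1 = 0. total_sold = 27
  Event 6 (sale 10): sell min(10,0)=0. stock: 0 - 0 = 0. total_sold = 27
  Event 7 (return 5): 0 + 5 = 5
Final: stock = 5, total_sold = 27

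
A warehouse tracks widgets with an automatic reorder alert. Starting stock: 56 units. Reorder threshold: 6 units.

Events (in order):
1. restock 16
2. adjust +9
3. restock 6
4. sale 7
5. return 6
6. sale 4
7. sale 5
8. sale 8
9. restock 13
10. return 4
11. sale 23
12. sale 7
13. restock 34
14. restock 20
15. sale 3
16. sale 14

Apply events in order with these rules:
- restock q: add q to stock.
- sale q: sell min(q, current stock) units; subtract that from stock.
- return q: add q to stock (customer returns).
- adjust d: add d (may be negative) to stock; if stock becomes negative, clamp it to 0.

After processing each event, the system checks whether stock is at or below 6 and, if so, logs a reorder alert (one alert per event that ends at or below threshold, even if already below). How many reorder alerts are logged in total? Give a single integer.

Processing events:
Start: stock = 56
  Event 1 (restock 16): 56 + 16 = 72
  Event 2 (adjust +9): 72 + 9 = 81
  Event 3 (restock 6): 81 + 6 = 87
  Event 4 (sale 7): sell min(7,87)=7. stock: 87 - 7 = 80. total_sold = 7
  Event 5 (return 6): 80 + 6 = 86
  Event 6 (sale 4): sell min(4,86)=4. stock: 86 - 4 = 82. total_sold = 11
  Event 7 (sale 5): sell min(5,82)=5. stock: 82 - 5 = 77. total_sold = 16
  Event 8 (sale 8): sell min(8,77)=8. stock: 77 - 8 = 69. total_sold = 24
  Event 9 (restock 13): 69 + 13 = 82
  Event 10 (return 4): 82 + 4 = 86
  Event 11 (sale 23): sell min(23,86)=23. stock: 86 - 23 = 63. total_sold = 47
  Event 12 (sale 7): sell min(7,63)=7. stock: 63 - 7 = 56. total_sold = 54
  Event 13 (restock 34): 56 + 34 = 90
  Event 14 (restock 20): 90 + 20 = 110
  Event 15 (sale 3): sell min(3,110)=3. stock: 110 - 3 = 107. total_sold = 57
  Event 16 (sale 14): sell min(14,107)=14. stock: 107 - 14 = 93. total_sold = 71
Final: stock = 93, total_sold = 71

Checking against threshold 6:
  After event 1: stock=72 > 6
  After event 2: stock=81 > 6
  After event 3: stock=87 > 6
  After event 4: stock=80 > 6
  After event 5: stock=86 > 6
  After event 6: stock=82 > 6
  After event 7: stock=77 > 6
  After event 8: stock=69 > 6
  After event 9: stock=82 > 6
  After event 10: stock=86 > 6
  After event 11: stock=63 > 6
  After event 12: stock=56 > 6
  After event 13: stock=90 > 6
  After event 14: stock=110 > 6
  After event 15: stock=107 > 6
  After event 16: stock=93 > 6
Alert events: []. Count = 0

Answer: 0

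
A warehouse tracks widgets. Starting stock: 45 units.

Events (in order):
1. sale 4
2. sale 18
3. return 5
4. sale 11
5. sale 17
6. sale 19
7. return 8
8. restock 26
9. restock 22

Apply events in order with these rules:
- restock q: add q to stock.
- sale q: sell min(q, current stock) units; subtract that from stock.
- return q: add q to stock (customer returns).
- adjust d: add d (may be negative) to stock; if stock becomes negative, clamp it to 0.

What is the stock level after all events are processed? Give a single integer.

Answer: 56

Derivation:
Processing events:
Start: stock = 45
  Event 1 (sale 4): sell min(4,45)=4. stock: 45 - 4 = 41. total_sold = 4
  Event 2 (sale 18): sell min(18,41)=18. stock: 41 - 18 = 23. total_sold = 22
  Event 3 (return 5): 23 + 5 = 28
  Event 4 (sale 11): sell min(11,28)=11. stock: 28 - 11 = 17. total_sold = 33
  Event 5 (sale 17): sell min(17,17)=17. stock: 17 - 17 = 0. total_sold = 50
  Event 6 (sale 19): sell min(19,0)=0. stock: 0 - 0 = 0. total_sold = 50
  Event 7 (return 8): 0 + 8 = 8
  Event 8 (restock 26): 8 + 26 = 34
  Event 9 (restock 22): 34 + 22 = 56
Final: stock = 56, total_sold = 50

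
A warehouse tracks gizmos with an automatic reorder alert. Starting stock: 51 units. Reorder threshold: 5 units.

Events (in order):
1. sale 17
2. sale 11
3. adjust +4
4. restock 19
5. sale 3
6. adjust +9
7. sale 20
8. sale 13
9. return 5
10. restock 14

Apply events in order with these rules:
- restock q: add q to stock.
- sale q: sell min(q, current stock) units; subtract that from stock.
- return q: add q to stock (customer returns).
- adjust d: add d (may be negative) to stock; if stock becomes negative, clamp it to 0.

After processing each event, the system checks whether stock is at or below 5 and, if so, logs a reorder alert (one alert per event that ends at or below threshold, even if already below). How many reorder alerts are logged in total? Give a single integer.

Processing events:
Start: stock = 51
  Event 1 (sale 17): sell min(17,51)=17. stock: 51 - 17 = 34. total_sold = 17
  Event 2 (sale 11): sell min(11,34)=11. stock: 34 - 11 = 23. total_sold = 28
  Event 3 (adjust +4): 23 + 4 = 27
  Event 4 (restock 19): 27 + 19 = 46
  Event 5 (sale 3): sell min(3,46)=3. stock: 46 - 3 = 43. total_sold = 31
  Event 6 (adjust +9): 43 + 9 = 52
  Event 7 (sale 20): sell min(20,52)=20. stock: 52 - 20 = 32. total_sold = 51
  Event 8 (sale 13): sell min(13,32)=13. stock: 32 - 13 = 19. total_sold = 64
  Event 9 (return 5): 19 + 5 = 24
  Event 10 (restock 14): 24 + 14 = 38
Final: stock = 38, total_sold = 64

Checking against threshold 5:
  After event 1: stock=34 > 5
  After event 2: stock=23 > 5
  After event 3: stock=27 > 5
  After event 4: stock=46 > 5
  After event 5: stock=43 > 5
  After event 6: stock=52 > 5
  After event 7: stock=32 > 5
  After event 8: stock=19 > 5
  After event 9: stock=24 > 5
  After event 10: stock=38 > 5
Alert events: []. Count = 0

Answer: 0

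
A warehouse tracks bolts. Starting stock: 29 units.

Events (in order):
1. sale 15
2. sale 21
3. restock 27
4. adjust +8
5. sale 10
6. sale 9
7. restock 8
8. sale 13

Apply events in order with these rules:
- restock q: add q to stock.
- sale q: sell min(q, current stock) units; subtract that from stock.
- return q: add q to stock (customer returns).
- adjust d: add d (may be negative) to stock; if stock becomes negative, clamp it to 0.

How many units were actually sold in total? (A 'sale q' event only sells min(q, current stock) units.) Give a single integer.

Processing events:
Start: stock = 29
  Event 1 (sale 15): sell min(15,29)=15. stock: 29 - 15 = 14. total_sold = 15
  Event 2 (sale 21): sell min(21,14)=14. stock: 14 - 14 = 0. total_sold = 29
  Event 3 (restock 27): 0 + 27 = 27
  Event 4 (adjust +8): 27 + 8 = 35
  Event 5 (sale 10): sell min(10,35)=10. stock: 35 - 10 = 25. total_sold = 39
  Event 6 (sale 9): sell min(9,25)=9. stock: 25 - 9 = 16. total_sold = 48
  Event 7 (restock 8): 16 + 8 = 24
  Event 8 (sale 13): sell min(13,24)=13. stock: 24 - 13 = 11. total_sold = 61
Final: stock = 11, total_sold = 61

Answer: 61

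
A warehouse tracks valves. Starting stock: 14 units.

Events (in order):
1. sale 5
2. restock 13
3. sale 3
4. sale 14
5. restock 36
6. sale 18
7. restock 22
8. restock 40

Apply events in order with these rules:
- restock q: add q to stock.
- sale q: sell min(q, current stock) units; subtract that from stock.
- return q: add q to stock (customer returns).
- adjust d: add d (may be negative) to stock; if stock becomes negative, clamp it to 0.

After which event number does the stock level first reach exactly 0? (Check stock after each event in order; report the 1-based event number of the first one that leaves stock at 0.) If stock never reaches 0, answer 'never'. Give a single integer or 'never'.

Processing events:
Start: stock = 14
  Event 1 (sale 5): sell min(5,14)=5. stock: 14 - 5 = 9. total_sold = 5
  Event 2 (restock 13): 9 + 13 = 22
  Event 3 (sale 3): sell min(3,22)=3. stock: 22 - 3 = 19. total_sold = 8
  Event 4 (sale 14): sell min(14,19)=14. stock: 19 - 14 = 5. total_sold = 22
  Event 5 (restock 36): 5 + 36 = 41
  Event 6 (sale 18): sell min(18,41)=18. stock: 41 - 18 = 23. total_sold = 40
  Event 7 (restock 22): 23 + 22 = 45
  Event 8 (restock 40): 45 + 40 = 85
Final: stock = 85, total_sold = 40

Stock never reaches 0.

Answer: never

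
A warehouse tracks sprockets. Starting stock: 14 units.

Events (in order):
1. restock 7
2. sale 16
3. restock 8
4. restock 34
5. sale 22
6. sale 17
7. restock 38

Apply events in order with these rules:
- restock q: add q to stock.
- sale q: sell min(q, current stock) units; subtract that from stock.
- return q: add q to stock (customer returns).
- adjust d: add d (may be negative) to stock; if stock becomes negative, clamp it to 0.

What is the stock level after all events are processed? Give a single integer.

Processing events:
Start: stock = 14
  Event 1 (restock 7): 14 + 7 = 21
  Event 2 (sale 16): sell min(16,21)=16. stock: 21 - 16 = 5. total_sold = 16
  Event 3 (restock 8): 5 + 8 = 13
  Event 4 (restock 34): 13 + 34 = 47
  Event 5 (sale 22): sell min(22,47)=22. stock: 47 - 22 = 25. total_sold = 38
  Event 6 (sale 17): sell min(17,25)=17. stock: 25 - 17 = 8. total_sold = 55
  Event 7 (restock 38): 8 + 38 = 46
Final: stock = 46, total_sold = 55

Answer: 46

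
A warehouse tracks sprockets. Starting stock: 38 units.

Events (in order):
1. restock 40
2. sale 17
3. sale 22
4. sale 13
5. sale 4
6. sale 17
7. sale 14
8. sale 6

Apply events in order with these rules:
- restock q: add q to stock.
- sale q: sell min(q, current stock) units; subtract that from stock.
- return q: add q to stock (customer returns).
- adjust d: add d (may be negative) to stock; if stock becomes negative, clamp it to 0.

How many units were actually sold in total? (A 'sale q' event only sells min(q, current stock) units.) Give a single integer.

Answer: 78

Derivation:
Processing events:
Start: stock = 38
  Event 1 (restock 40): 38 + 40 = 78
  Event 2 (sale 17): sell min(17,78)=17. stock: 78 - 17 = 61. total_sold = 17
  Event 3 (sale 22): sell min(22,61)=22. stock: 61 - 22 = 39. total_sold = 39
  Event 4 (sale 13): sell min(13,39)=13. stock: 39 - 13 = 26. total_sold = 52
  Event 5 (sale 4): sell min(4,26)=4. stock: 26 - 4 = 22. total_sold = 56
  Event 6 (sale 17): sell min(17,22)=17. stock: 22 - 17 = 5. total_sold = 73
  Event 7 (sale 14): sell min(14,5)=5. stock: 5 - 5 = 0. total_sold = 78
  Event 8 (sale 6): sell min(6,0)=0. stock: 0 - 0 = 0. total_sold = 78
Final: stock = 0, total_sold = 78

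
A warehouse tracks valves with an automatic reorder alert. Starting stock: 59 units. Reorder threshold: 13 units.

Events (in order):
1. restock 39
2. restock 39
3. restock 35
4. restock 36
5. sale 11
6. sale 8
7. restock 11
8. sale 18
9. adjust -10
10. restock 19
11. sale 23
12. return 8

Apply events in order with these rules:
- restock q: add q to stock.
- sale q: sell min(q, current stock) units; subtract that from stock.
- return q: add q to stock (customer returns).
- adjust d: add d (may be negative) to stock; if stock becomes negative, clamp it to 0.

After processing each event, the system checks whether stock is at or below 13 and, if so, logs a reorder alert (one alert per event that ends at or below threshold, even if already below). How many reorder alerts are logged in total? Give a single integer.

Answer: 0

Derivation:
Processing events:
Start: stock = 59
  Event 1 (restock 39): 59 + 39 = 98
  Event 2 (restock 39): 98 + 39 = 137
  Event 3 (restock 35): 137 + 35 = 172
  Event 4 (restock 36): 172 + 36 = 208
  Event 5 (sale 11): sell min(11,208)=11. stock: 208 - 11 = 197. total_sold = 11
  Event 6 (sale 8): sell min(8,197)=8. stock: 197 - 8 = 189. total_sold = 19
  Event 7 (restock 11): 189 + 11 = 200
  Event 8 (sale 18): sell min(18,200)=18. stock: 200 - 18 = 182. total_sold = 37
  Event 9 (adjust -10): 182 + -10 = 172
  Event 10 (restock 19): 172 + 19 = 191
  Event 11 (sale 23): sell min(23,191)=23. stock: 191 - 23 = 168. total_sold = 60
  Event 12 (return 8): 168 + 8 = 176
Final: stock = 176, total_sold = 60

Checking against threshold 13:
  After event 1: stock=98 > 13
  After event 2: stock=137 > 13
  After event 3: stock=172 > 13
  After event 4: stock=208 > 13
  After event 5: stock=197 > 13
  After event 6: stock=189 > 13
  After event 7: stock=200 > 13
  After event 8: stock=182 > 13
  After event 9: stock=172 > 13
  After event 10: stock=191 > 13
  After event 11: stock=168 > 13
  After event 12: stock=176 > 13
Alert events: []. Count = 0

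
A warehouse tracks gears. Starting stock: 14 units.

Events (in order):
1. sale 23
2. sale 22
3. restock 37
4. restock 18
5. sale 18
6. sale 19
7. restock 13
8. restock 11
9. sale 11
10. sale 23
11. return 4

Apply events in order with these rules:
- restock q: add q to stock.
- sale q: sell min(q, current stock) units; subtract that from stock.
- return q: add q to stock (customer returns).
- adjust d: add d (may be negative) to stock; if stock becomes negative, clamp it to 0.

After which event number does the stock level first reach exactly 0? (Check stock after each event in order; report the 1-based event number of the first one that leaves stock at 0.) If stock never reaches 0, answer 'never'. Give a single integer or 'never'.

Processing events:
Start: stock = 14
  Event 1 (sale 23): sell min(23,14)=14. stock: 14 - 14 = 0. total_sold = 14
  Event 2 (sale 22): sell min(22,0)=0. stock: 0 - 0 = 0. total_sold = 14
  Event 3 (restock 37): 0 + 37 = 37
  Event 4 (restock 18): 37 + 18 = 55
  Event 5 (sale 18): sell min(18,55)=18. stock: 55 - 18 = 37. total_sold = 32
  Event 6 (sale 19): sell min(19,37)=19. stock: 37 - 19 = 18. total_sold = 51
  Event 7 (restock 13): 18 + 13 = 31
  Event 8 (restock 11): 31 + 11 = 42
  Event 9 (sale 11): sell min(11,42)=11. stock: 42 - 11 = 31. total_sold = 62
  Event 10 (sale 23): sell min(23,31)=23. stock: 31 - 23 = 8. total_sold = 85
  Event 11 (return 4): 8 + 4 = 12
Final: stock = 12, total_sold = 85

First zero at event 1.

Answer: 1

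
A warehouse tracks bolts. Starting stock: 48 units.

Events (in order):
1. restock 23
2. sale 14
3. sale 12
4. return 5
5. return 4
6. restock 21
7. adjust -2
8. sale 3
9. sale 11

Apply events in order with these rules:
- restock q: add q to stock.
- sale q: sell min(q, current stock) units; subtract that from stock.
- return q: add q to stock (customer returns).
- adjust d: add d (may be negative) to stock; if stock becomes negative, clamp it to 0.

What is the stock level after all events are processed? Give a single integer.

Answer: 59

Derivation:
Processing events:
Start: stock = 48
  Event 1 (restock 23): 48 + 23 = 71
  Event 2 (sale 14): sell min(14,71)=14. stock: 71 - 14 = 57. total_sold = 14
  Event 3 (sale 12): sell min(12,57)=12. stock: 57 - 12 = 45. total_sold = 26
  Event 4 (return 5): 45 + 5 = 50
  Event 5 (return 4): 50 + 4 = 54
  Event 6 (restock 21): 54 + 21 = 75
  Event 7 (adjust -2): 75 + -2 = 73
  Event 8 (sale 3): sell min(3,73)=3. stock: 73 - 3 = 70. total_sold = 29
  Event 9 (sale 11): sell min(11,70)=11. stock: 70 - 11 = 59. total_sold = 40
Final: stock = 59, total_sold = 40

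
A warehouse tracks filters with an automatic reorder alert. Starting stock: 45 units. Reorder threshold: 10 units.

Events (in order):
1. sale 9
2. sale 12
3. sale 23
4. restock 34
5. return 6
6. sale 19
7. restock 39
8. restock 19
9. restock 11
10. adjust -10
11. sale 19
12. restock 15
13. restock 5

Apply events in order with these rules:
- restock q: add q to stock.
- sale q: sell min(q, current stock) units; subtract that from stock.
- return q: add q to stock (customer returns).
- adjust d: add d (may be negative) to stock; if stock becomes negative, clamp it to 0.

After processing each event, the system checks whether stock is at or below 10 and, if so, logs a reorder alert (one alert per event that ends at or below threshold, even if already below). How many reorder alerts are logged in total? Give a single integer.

Processing events:
Start: stock = 45
  Event 1 (sale 9): sell min(9,45)=9. stock: 45 - 9 = 36. total_sold = 9
  Event 2 (sale 12): sell min(12,36)=12. stock: 36 - 12 = 24. total_sold = 21
  Event 3 (sale 23): sell min(23,24)=23. stock: 24 - 23 = 1. total_sold = 44
  Event 4 (restock 34): 1 + 34 = 35
  Event 5 (return 6): 35 + 6 = 41
  Event 6 (sale 19): sell min(19,41)=19. stock: 41 - 19 = 22. total_sold = 63
  Event 7 (restock 39): 22 + 39 = 61
  Event 8 (restock 19): 61 + 19 = 80
  Event 9 (restock 11): 80 + 11 = 91
  Event 10 (adjust -10): 91 + -10 = 81
  Event 11 (sale 19): sell min(19,81)=19. stock: 81 - 19 = 62. total_sold = 82
  Event 12 (restock 15): 62 + 15 = 77
  Event 13 (restock 5): 77 + 5 = 82
Final: stock = 82, total_sold = 82

Checking against threshold 10:
  After event 1: stock=36 > 10
  After event 2: stock=24 > 10
  After event 3: stock=1 <= 10 -> ALERT
  After event 4: stock=35 > 10
  After event 5: stock=41 > 10
  After event 6: stock=22 > 10
  After event 7: stock=61 > 10
  After event 8: stock=80 > 10
  After event 9: stock=91 > 10
  After event 10: stock=81 > 10
  After event 11: stock=62 > 10
  After event 12: stock=77 > 10
  After event 13: stock=82 > 10
Alert events: [3]. Count = 1

Answer: 1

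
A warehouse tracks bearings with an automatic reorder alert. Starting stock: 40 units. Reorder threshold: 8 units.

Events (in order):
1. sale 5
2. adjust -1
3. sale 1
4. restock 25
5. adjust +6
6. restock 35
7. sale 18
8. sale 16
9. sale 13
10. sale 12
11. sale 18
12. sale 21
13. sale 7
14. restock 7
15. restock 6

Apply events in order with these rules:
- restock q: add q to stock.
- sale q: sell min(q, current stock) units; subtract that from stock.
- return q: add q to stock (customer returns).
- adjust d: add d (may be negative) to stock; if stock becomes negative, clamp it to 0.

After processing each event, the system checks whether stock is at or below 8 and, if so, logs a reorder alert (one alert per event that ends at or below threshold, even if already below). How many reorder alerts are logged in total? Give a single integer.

Processing events:
Start: stock = 40
  Event 1 (sale 5): sell min(5,40)=5. stock: 40 - 5 = 35. total_sold = 5
  Event 2 (adjust -1): 35 + -1 = 34
  Event 3 (sale 1): sell min(1,34)=1. stock: 34 - 1 = 33. total_sold = 6
  Event 4 (restock 25): 33 + 25 = 58
  Event 5 (adjust +6): 58 + 6 = 64
  Event 6 (restock 35): 64 + 35 = 99
  Event 7 (sale 18): sell min(18,99)=18. stock: 99 - 18 = 81. total_sold = 24
  Event 8 (sale 16): sell min(16,81)=16. stock: 81 - 16 = 65. total_sold = 40
  Event 9 (sale 13): sell min(13,65)=13. stock: 65 - 13 = 52. total_sold = 53
  Event 10 (sale 12): sell min(12,52)=12. stock: 52 - 12 = 40. total_sold = 65
  Event 11 (sale 18): sell min(18,40)=18. stock: 40 - 18 = 22. total_sold = 83
  Event 12 (sale 21): sell min(21,22)=21. stock: 22 - 21 = 1. total_sold = 104
  Event 13 (sale 7): sell min(7,1)=1. stock: 1 - 1 = 0. total_sold = 105
  Event 14 (restock 7): 0 + 7 = 7
  Event 15 (restock 6): 7 + 6 = 13
Final: stock = 13, total_sold = 105

Checking against threshold 8:
  After event 1: stock=35 > 8
  After event 2: stock=34 > 8
  After event 3: stock=33 > 8
  After event 4: stock=58 > 8
  After event 5: stock=64 > 8
  After event 6: stock=99 > 8
  After event 7: stock=81 > 8
  After event 8: stock=65 > 8
  After event 9: stock=52 > 8
  After event 10: stock=40 > 8
  After event 11: stock=22 > 8
  After event 12: stock=1 <= 8 -> ALERT
  After event 13: stock=0 <= 8 -> ALERT
  After event 14: stock=7 <= 8 -> ALERT
  After event 15: stock=13 > 8
Alert events: [12, 13, 14]. Count = 3

Answer: 3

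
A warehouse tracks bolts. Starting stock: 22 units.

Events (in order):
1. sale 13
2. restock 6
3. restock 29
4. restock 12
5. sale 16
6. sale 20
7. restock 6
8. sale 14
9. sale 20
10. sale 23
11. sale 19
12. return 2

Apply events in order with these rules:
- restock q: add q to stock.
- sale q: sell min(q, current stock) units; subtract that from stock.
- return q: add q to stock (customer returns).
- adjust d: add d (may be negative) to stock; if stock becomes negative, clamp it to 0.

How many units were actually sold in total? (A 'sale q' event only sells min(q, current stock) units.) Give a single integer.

Answer: 75

Derivation:
Processing events:
Start: stock = 22
  Event 1 (sale 13): sell min(13,22)=13. stock: 22 - 13 = 9. total_sold = 13
  Event 2 (restock 6): 9 + 6 = 15
  Event 3 (restock 29): 15 + 29 = 44
  Event 4 (restock 12): 44 + 12 = 56
  Event 5 (sale 16): sell min(16,56)=16. stock: 56 - 16 = 40. total_sold = 29
  Event 6 (sale 20): sell min(20,40)=20. stock: 40 - 20 = 20. total_sold = 49
  Event 7 (restock 6): 20 + 6 = 26
  Event 8 (sale 14): sell min(14,26)=14. stock: 26 - 14 = 12. total_sold = 63
  Event 9 (sale 20): sell min(20,12)=12. stock: 12 - 12 = 0. total_sold = 75
  Event 10 (sale 23): sell min(23,0)=0. stock: 0 - 0 = 0. total_sold = 75
  Event 11 (sale 19): sell min(19,0)=0. stock: 0 - 0 = 0. total_sold = 75
  Event 12 (return 2): 0 + 2 = 2
Final: stock = 2, total_sold = 75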